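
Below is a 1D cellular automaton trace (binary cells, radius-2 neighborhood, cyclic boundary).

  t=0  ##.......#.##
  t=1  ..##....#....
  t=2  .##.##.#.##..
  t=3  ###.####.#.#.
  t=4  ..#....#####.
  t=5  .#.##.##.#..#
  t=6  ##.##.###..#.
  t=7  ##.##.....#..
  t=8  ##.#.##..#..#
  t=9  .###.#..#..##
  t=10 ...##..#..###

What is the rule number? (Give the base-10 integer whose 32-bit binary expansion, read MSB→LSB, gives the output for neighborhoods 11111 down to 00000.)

2775393740

  #####|#  b31=1 t=4,i=9
  ####.|.  b30=0 t=0,i=0
  ###.#|#  b29=1 t=3,i=2
  ###..|.  b28=0 t=0,i=1
  ##.##|.  b27=0 t=2,i=3
  ##.#.|#  b26=1 t=2,i=6
  ##..#|.  b25=0 t=6,i=9
  ##...|#  b24=1 t=0,i=2
  #.###|.  b23=0 t=0,i=11
  #.##.|#  b22=1 t=2,i=4
  #.#.#|#  b21=1 t=2,i=7
  #.#..|.  b20=0 t=5,i=9
  #..##|#  b19=1 t=7,i=12
  #..#.|#  b18=1 t=5,i=11
  #...#|.  b17=0 t=2,i=12
  #....|#  b16=1 t=0,i=3
  .####|.  b15=0 t=0,i=12
  .###.|.  b14=0 t=3,i=1
  .##.#|#  b13=1 t=2,i=2
  .##..|.  b12=0 t=1,i=3
  .#.##|.  b11=0 t=0,i=10
  .#.#.|#  b10=1 t=3,i=10
  .#..#|.  b9=0 t=5,i=10
  .#...|#  b8=1 t=1,i=9
  ..###|#  b7=1 t=4,i=7
  ..##.|#  b6=1 t=1,i=2
  ..#.#|.  b5=0 t=0,i=9
  ..#..|.  b4=0 t=1,i=8
  ...##|#  b3=1 t=1,i=1
  ...#.|#  b2=1 t=0,i=8
  ....#|.  b1=0 t=0,i=7
  .....|.  b0=0 t=0,i=4
  bits 10100101011011010010010111001100 = 2775393740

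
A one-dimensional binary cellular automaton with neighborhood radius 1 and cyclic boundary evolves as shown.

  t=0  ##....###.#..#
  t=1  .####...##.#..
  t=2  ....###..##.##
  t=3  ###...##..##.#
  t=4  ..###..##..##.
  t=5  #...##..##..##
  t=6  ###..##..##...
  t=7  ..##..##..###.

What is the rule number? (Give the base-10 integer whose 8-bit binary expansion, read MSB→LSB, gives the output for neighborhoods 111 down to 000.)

  ###|.  b7=0 t=0,i=0
  ##.|#  b6=1 t=0,i=1
  #.#|#  b5=1 t=0,i=9
  #..|#  b4=1 t=0,i=2
  .##|.  b3=0 t=0,i=6
  .#.|.  b2=0 t=0,i=10
  ..#|.  b1=0 t=0,i=5
  ...|#  b0=1 t=0,i=3
  bits 01110001 = 113

113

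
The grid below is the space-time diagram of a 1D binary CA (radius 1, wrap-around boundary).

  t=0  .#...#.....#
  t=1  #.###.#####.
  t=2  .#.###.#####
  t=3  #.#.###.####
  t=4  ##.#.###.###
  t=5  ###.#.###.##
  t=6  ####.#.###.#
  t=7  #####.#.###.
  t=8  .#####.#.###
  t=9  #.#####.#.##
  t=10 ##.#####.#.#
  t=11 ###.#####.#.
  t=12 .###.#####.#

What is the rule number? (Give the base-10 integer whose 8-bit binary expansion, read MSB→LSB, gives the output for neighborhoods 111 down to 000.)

  ### -> #   bit 7 = 1  t=1,i=3
  ##. -> #   bit 6 = 1  t=1,i=4
  #.# -> #   bit 5 = 1  t=0,i=0
  #.. -> #   bit 4 = 1  t=0,i=2
  .## -> .   bit 3 = 0  t=1,i=2
  .#. -> .   bit 2 = 0  t=0,i=1
  ..# -> #   bit 1 = 1  t=0,i=4
  ... -> #   bit 0 = 1  t=0,i=3
  bits 11110011 = 243

243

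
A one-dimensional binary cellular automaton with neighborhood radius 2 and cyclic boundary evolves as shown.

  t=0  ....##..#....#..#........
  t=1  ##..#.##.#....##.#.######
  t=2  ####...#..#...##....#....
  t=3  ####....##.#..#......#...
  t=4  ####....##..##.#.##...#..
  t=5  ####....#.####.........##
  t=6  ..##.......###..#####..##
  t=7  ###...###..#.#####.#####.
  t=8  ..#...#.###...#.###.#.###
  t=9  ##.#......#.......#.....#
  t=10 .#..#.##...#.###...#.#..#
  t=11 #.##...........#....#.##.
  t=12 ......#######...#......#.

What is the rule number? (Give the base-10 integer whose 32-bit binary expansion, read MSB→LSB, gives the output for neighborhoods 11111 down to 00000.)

2047649729

  ##### -> .   bit 31 = 0  t=1,i=21
  ####. -> #   bit 30 = 1  t=1,i=0
  ###.# -> #   bit 29 = 1  t=7,i=17
  ###.. -> #   bit 28 = 1  t=1,i=1
  ##.## -> #   bit 27 = 1  t=7,i=18
  ##.#. -> .   bit 26 = 0  t=1,i=8
  ##..# -> #   bit 25 = 1  t=0,i=6
  ##... -> .   bit 24 = 0  t=2,i=4
  #.### -> .   bit 23 = 0  t=1,i=19
  #.##. -> .   bit 22 = 0  t=1,i=6
  #.#.# -> .   bit 21 = 0  t=1,i=17
  #.#.. -> .   bit 20 = 0  t=1,i=9
  #..## -> #   bit 19 = 1  t=4,i=11
  #..#. -> #   bit 18 = 1  t=0,i=7
  #...# -> .   bit 17 = 0  t=2,i=5
  #.... -> .   bit 16 = 0  t=0,i=10
  .#### -> #   bit 15 = 1  t=1,i=20
  .###. -> .   bit 14 = 0  t=6,i=12
  .##.# -> #   bit 13 = 1  t=1,i=7
  .##.. -> .   bit 12 = 0  t=0,i=5
  .#.## -> .   bit 11 = 0  t=1,i=5
  .#.#. -> #   bit 10 = 1  t=10,i=0
  .#..# -> #   bit 9 = 1  t=0,i=14
  .#... -> #   bit 8 = 1  t=0,i=9
  ..### -> #   bit 7 = 1  t=2,i=0
  ..##. -> #   bit 6 = 1  t=0,i=4
  ..#.# -> .   bit 5 = 0  t=1,i=4
  ..#.. -> .   bit 4 = 0  t=0,i=8
  ...## -> .   bit 3 = 0  t=0,i=3
  ...#. -> .   bit 2 = 0  t=0,i=12
  ....# -> .   bit 1 = 0  t=0,i=2
  ..... -> #   bit 0 = 1  t=0,i=0
  bits 01111010000011001010011111000001 = 2047649729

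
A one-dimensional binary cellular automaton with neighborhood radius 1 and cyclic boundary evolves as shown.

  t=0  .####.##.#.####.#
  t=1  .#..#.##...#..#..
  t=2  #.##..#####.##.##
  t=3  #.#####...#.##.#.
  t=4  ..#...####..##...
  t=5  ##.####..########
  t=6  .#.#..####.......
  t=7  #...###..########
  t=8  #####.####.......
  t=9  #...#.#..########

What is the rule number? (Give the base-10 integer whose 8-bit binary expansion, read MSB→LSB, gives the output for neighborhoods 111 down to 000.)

91

  ###|.  b7=0 t=0,i=2
  ##.|#  b6=1 t=0,i=4
  #.#|.  b5=0 t=0,i=0
  #..|#  b4=1 t=1,i=2
  .##|#  b3=1 t=0,i=1
  .#.|.  b2=0 t=0,i=9
  ..#|#  b1=1 t=1,i=0
  ...|#  b0=1 t=1,i=9
  bits 01011011 = 91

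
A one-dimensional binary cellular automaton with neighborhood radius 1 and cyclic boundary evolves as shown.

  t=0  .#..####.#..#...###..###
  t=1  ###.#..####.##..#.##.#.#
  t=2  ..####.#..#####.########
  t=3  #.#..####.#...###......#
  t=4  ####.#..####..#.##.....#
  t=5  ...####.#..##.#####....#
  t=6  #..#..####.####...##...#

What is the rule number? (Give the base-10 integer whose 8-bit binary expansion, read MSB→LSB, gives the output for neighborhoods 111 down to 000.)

124

  [7] ### => .  t=0,i=5
  [6] ##. => #  t=0,i=7
  [5] #.# => #  t=0,i=0
  [4] #.. => #  t=0,i=2
  [3] .## => #  t=0,i=4
  [2] .#. => #  t=0,i=1
  [1] ..# => .  t=0,i=3
  [0] ... => .  t=0,i=14
  bits 01111100 = 124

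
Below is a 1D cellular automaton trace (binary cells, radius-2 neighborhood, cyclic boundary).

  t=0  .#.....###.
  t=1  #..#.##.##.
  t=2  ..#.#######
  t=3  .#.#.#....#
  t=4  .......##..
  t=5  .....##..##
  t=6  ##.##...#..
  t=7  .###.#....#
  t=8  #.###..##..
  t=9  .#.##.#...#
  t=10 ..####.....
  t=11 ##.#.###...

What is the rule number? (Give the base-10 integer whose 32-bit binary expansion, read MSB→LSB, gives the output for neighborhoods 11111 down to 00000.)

1028515850

  nb #####: next=.  (t=2,i=6, bit31=0)
  nb ####.: next=.  (t=2,i=9, bit30=0)
  nb ###.#: next=#  (t=7,i=3, bit29=1)
  nb ###..: next=#  (t=0,i=9, bit28=1)
  nb ##.##: next=#  (t=1,i=7, bit27=1)
  nb ##.#.: next=#  (t=1,i=10, bit26=1)
  nb ##..#: next=.  (t=0,i=10, bit25=0)
  nb ##...: next=#  (t=4,i=9, bit24=1)
  nb #.###: next=.  (t=2,i=4, bit23=0)
  nb #.##.: next=#  (t=1,i=5, bit22=1)
  nb #.#.#: next=.  (t=3,i=1, bit21=0)
  nb #.#..: next=.  (t=1,i=0, bit20=0)
  nb #..##: next=#  (t=5,i=8, bit19=1)
  nb #..#.: next=#  (t=0,i=0, bit18=1)
  nb #...#: next=.  (t=6,i=6, bit17=0)
  nb #....: next=#  (t=0,i=3, bit16=1)
  nb .####: next=#  (t=2,i=5, bit15=1)
  nb .###.: next=#  (t=0,i=8, bit14=1)
  nb .##.#: next=#  (t=1,i=6, bit13=1)
  nb .##..: next=.  (t=4,i=8, bit12=0)
  nb .#.##: next=#  (t=1,i=4, bit11=1)
  nb .#.#.: next=.  (t=3,i=0, bit10=0)
  nb .#..#: next=.  (t=1,i=1, bit9=0)
  nb .#...: next=.  (t=0,i=2, bit8=0)
  nb ..###: next=.  (t=0,i=7, bit7=0)
  nb ..##.: next=.  (t=4,i=7, bit6=0)
  nb ..#.#: next=.  (t=1,i=3, bit5=0)
  nb ..#..: next=.  (t=0,i=1, bit4=0)
  nb ...##: next=#  (t=0,i=6, bit3=1)
  nb ...#.: next=.  (t=3,i=9, bit2=0)
  nb ....#: next=#  (t=0,i=5, bit1=1)
  nb .....: next=.  (t=0,i=4, bit0=0)
  bits 00111101010011011110100000001010 = 1028515850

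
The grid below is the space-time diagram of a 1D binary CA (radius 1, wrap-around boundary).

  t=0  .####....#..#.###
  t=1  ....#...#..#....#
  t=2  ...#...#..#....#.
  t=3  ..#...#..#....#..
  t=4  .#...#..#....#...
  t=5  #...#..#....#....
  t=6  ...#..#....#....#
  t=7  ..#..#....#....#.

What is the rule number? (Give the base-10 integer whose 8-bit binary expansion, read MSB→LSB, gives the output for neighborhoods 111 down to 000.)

66

  ### -> .   bit 7 = 0  t=0,i=2
  ##. -> #   bit 6 = 1  t=0,i=4
  #.# -> .   bit 5 = 0  t=0,i=0
  #.. -> .   bit 4 = 0  t=0,i=5
  .## -> .   bit 3 = 0  t=0,i=1
  .#. -> .   bit 2 = 0  t=0,i=9
  ..# -> #   bit 1 = 1  t=0,i=8
  ... -> .   bit 0 = 0  t=0,i=6
  bits 01000010 = 66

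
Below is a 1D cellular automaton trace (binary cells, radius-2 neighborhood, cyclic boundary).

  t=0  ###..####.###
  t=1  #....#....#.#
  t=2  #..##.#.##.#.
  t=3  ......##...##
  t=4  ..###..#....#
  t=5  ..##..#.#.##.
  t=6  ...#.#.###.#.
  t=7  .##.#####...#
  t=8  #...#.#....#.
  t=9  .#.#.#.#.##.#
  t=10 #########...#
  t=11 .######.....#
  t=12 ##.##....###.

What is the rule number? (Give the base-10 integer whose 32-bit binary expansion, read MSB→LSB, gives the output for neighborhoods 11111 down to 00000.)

2158255495

  ##### -> #   bit 31 = 1  t=0,i=0
  ####. -> .   bit 30 = 0  t=0,i=1
  ###.# -> .   bit 29 = 0  t=0,i=8
  ###.. -> .   bit 28 = 0  t=0,i=2
  ##.## -> .   bit 27 = 0  t=0,i=9
  ##.#. -> .   bit 26 = 0  t=2,i=5
  ##..# -> .   bit 25 = 0  t=0,i=3
  ##... -> .   bit 24 = 0  t=1,i=1
  #.### -> #   bit 23 = 1  t=0,i=10
  #.##. -> .   bit 22 = 0  t=1,i=12
  #.#.# -> #   bit 21 = 1  t=2,i=6
  #.#.. -> .   bit 20 = 0  t=2,i=0
  #..## -> .   bit 19 = 0  t=0,i=4
  #..#. -> #   bit 18 = 1  t=4,i=6
  #...# -> .   bit 17 = 0  t=3,i=9
  #.... -> .   bit 16 = 0  t=1,i=2
  .#### -> .   bit 15 = 0  t=0,i=6
  .###. -> #   bit 14 = 1  t=4,i=3
  .##.# -> .   bit 13 = 0  t=2,i=4
  .##.. -> #   bit 12 = 1  t=1,i=0
  .#.## -> #   bit 11 = 1  t=1,i=11
  .#.#. -> #   bit 10 = 1  t=2,i=12
  .#..# -> .   bit 9 = 0  t=2,i=1
  .#... -> #   bit 8 = 1  t=1,i=6
  ..### -> #   bit 7 = 1  t=0,i=5
  ..##. -> .   bit 6 = 0  t=2,i=3
  ..#.# -> .   bit 5 = 0  t=1,i=10
  ..#.. -> .   bit 4 = 0  t=1,i=5
  ...## -> .   bit 3 = 0  t=3,i=5
  ...#. -> #   bit 2 = 1  t=1,i=4
  ....# -> #   bit 1 = 1  t=1,i=3
  ..... -> #   bit 0 = 1  t=3,i=2
  bits 10000000101001000101110110000111 = 2158255495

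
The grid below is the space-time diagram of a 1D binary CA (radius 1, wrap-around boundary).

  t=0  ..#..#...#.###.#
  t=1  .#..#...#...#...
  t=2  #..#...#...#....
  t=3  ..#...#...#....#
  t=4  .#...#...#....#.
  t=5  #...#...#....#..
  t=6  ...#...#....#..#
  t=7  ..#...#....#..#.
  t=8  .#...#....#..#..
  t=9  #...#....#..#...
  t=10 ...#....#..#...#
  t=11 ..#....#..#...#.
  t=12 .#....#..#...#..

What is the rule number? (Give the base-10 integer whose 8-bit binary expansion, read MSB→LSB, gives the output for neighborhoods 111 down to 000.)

  [7] ### => #  t=0,i=12
  [6] ##. => .  t=0,i=13
  [5] #.# => .  t=0,i=10
  [4] #.. => .  t=0,i=0
  [3] .## => .  t=0,i=11
  [2] .#. => .  t=0,i=2
  [1] ..# => #  t=0,i=1
  [0] ... => .  t=0,i=7
  bits 10000010 = 130

130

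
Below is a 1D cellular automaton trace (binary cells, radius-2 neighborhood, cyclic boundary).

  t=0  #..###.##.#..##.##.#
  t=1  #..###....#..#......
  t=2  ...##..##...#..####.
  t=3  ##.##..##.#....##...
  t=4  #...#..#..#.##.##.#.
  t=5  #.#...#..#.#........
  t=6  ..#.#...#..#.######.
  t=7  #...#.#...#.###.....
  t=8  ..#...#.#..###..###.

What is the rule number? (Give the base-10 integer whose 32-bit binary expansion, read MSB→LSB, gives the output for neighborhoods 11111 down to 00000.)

  [31] ##### => .  t=6,i=15
  [30] ####. => .  t=2,i=17
  [29] ###.# => #  t=0,i=5
  [28] ###.. => .  t=1,i=5
  [27] ##.## => .  t=0,i=6
  [26] ##.#. => .  t=0,i=9
  [25] ##..# => .  t=0,i=1
  [24] ##... => .  t=1,i=6
  [23] #.### => #  t=6,i=13
  [22] #.##. => .  t=0,i=7
  [21] #.#.# => .  t=4,i=18
  [20] #.#.. => #  t=0,i=10
  [19] #..## => .  t=0,i=2
  [18] #..#. => #  t=1,i=12
  [17] #...# => #  t=2,i=10
  [16] #.... => #  t=1,i=7
  [15] .#### => #  t=2,i=16
  [14] .###. => #  t=0,i=4
  [13] .##.# => .  t=0,i=8
  [12] .##.. => #  t=0,i=0
  [11] .#.## => #  t=4,i=11
  [10] .#.#. => .  t=4,i=19
  [9] .#..# => .  t=0,i=11
  [8] .#... => .  t=1,i=14
  [7] ..### => #  t=0,i=3
  [6] ..##. => #  t=0,i=13
  [5] ..#.# => .  t=4,i=10
  [4] ..#.. => .  t=1,i=0
  [3] ...## => .  t=2,i=2
  [2] ...#. => .  t=1,i=9
  [1] ....# => #  t=1,i=8
  [0] ..... => #  t=1,i=16
  bits 00100000100101111101100011000011 = 546822339

546822339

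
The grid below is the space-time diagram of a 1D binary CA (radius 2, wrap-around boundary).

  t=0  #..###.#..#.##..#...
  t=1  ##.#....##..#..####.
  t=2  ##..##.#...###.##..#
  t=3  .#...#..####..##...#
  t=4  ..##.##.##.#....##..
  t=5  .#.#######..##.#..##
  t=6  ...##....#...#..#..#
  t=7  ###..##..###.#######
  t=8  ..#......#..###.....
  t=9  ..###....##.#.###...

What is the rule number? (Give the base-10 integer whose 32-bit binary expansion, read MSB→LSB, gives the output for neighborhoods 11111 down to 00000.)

432513944

  #####|.  b31=0 t=5,i=5
  ####.|.  b30=0 t=1,i=17
  ###.#|.  b29=0 t=0,i=5
  ###..|#  b28=1 t=2,i=1
  ##.##|#  b27=1 t=1,i=19
  ##.#.|.  b26=0 t=0,i=6
  ##..#|.  b25=0 t=0,i=14
  ##...|#  b24=1 t=3,i=16
  #.###|#  b23=1 t=5,i=3
  #.##.|#  b22=1 t=0,i=12
  #.#.#|.  b21=0 t=5,i=1
  #.#..|.  b20=0 t=0,i=7
  #..##|.  b19=0 t=0,i=2
  #..#.|#  b18=1 t=0,i=9
  #...#|#  b17=1 t=0,i=18
  #....|#  b16=1 t=1,i=5
  .####|#  b15=1 t=1,i=16
  .###.|.  b14=0 t=0,i=4
  .##.#|#  b13=1 t=1,i=1
  .##..|.  b12=0 t=0,i=13
  .#.##|.  b11=0 t=0,i=11
  .#.#.|.  b10=0 t=3,i=0
  .#..#|#  b9=1 t=0,i=1
  .#...|#  b8=1 t=0,i=17
  ..###|#  b7=1 t=0,i=3
  ..##.|.  b6=0 t=1,i=8
  ..#.#|.  b5=0 t=0,i=10
  ..#..|#  b4=1 t=0,i=0
  ...##|#  b3=1 t=1,i=7
  ...#.|.  b2=0 t=0,i=19
  ....#|.  b1=0 t=1,i=6
  .....|.  b0=0 t=8,i=5
  bits 00011001110001111010001110011000 = 432513944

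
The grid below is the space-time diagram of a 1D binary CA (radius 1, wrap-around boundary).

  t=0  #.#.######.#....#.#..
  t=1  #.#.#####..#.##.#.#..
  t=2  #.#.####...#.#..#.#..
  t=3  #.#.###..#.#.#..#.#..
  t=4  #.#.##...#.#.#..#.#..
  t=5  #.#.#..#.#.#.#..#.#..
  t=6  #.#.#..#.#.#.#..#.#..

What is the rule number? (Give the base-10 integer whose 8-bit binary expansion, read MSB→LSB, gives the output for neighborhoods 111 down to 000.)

141

  nb ###: next=#  (t=0,i=5, bit7=1)
  nb ##.: next=.  (t=0,i=9, bit6=0)
  nb #.#: next=.  (t=0,i=1, bit5=0)
  nb #..: next=.  (t=0,i=12, bit4=0)
  nb .##: next=#  (t=0,i=4, bit3=1)
  nb .#.: next=#  (t=0,i=0, bit2=1)
  nb ..#: next=.  (t=0,i=15, bit1=0)
  nb ...: next=#  (t=0,i=13, bit0=1)
  bits 10001101 = 141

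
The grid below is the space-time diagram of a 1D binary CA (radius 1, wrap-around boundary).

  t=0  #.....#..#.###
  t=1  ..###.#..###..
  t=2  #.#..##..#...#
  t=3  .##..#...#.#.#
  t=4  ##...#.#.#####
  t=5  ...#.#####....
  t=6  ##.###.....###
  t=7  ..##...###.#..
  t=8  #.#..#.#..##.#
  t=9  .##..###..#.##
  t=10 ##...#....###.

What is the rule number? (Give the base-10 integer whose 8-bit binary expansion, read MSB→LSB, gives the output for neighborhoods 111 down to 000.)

  nb ###: next=.  (t=0,i=12, bit7=0)
  nb ##.: next=.  (t=0,i=0, bit6=0)
  nb #.#: next=#  (t=0,i=10, bit5=1)
  nb #..: next=.  (t=0,i=1, bit4=0)
  nb .##: next=#  (t=0,i=11, bit3=1)
  nb .#.: next=#  (t=0,i=6, bit2=1)
  nb ..#: next=.  (t=0,i=5, bit1=0)
  nb ...: next=#  (t=0,i=2, bit0=1)
  bits 00101101 = 45

45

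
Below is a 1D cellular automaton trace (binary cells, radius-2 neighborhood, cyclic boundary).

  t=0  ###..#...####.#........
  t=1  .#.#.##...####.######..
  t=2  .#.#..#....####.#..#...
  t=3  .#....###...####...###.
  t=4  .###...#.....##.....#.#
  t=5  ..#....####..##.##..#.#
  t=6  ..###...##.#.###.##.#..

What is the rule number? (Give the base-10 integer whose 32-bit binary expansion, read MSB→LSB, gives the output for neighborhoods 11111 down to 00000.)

1847718257

  ##### -> .   bit 31 = 0  t=1,i=17
  ####. -> #   bit 30 = 1  t=0,i=11
  ###.# -> #   bit 29 = 1  t=0,i=12
  ###.. -> .   bit 28 = 0  t=0,i=2
  ##.## -> #   bit 27 = 1  t=1,i=14
  ##.#. -> #   bit 26 = 1  t=0,i=13
  ##..# -> #   bit 25 = 1  t=0,i=3
  ##... -> .   bit 24 = 0  t=1,i=7
  #.### -> .   bit 23 = 0  t=1,i=15
  #.##. -> .   bit 22 = 0  t=1,i=5
  #.#.# -> #   bit 21 = 1  t=1,i=3
  #.#.. -> .   bit 20 = 0  t=0,i=14
  #..## -> .   bit 19 = 0  t=5,i=12
  #..#. -> .   bit 18 = 0  t=0,i=4
  #...# -> .   bit 17 = 0  t=0,i=7
  #.... -> #   bit 16 = 1  t=0,i=16
  .#### -> #   bit 15 = 1  t=0,i=10
  .###. -> #   bit 14 = 1  t=0,i=1
  .##.# -> #   bit 13 = 1  t=5,i=14
  .##.. -> #   bit 12 = 1  t=1,i=6
  .#.## -> .   bit 11 = 0  t=1,i=4
  .#.#. -> .   bit 10 = 0  t=1,i=2
  .#..# -> .   bit 9 = 0  t=2,i=4
  .#... -> #   bit 8 = 1  t=0,i=6
  ..### -> .   bit 7 = 0  t=0,i=0
  ..##. -> #   bit 6 = 1  t=4,i=13
  ..#.# -> #   bit 5 = 1  t=1,i=1
  ..#.. -> #   bit 4 = 1  t=0,i=5
  ...## -> .   bit 3 = 0  t=0,i=8
  ...#. -> .   bit 2 = 0  t=1,i=0
  ....# -> .   bit 1 = 0  t=0,i=21
  ..... -> #   bit 0 = 1  t=0,i=17
  bits 01101110001000011111000101110001 = 1847718257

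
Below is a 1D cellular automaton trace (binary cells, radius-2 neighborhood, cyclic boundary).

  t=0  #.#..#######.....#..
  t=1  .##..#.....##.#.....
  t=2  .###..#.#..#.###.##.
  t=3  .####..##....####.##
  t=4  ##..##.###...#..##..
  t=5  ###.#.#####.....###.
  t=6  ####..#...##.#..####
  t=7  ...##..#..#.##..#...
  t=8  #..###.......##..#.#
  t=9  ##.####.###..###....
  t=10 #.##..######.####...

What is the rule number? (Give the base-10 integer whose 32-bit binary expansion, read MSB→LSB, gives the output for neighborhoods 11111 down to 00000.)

  [31] ##### => .  t=0,i=7
  [30] ####. => .  t=0,i=10
  [29] ###.# => #  t=2,i=15
  [28] ###.. => #  t=0,i=11
  [27] ##.## => #  t=2,i=16
  [26] ##.#. => #  t=1,i=13
  [25] ##..# => #  t=1,i=3
  [24] ##... => #  t=0,i=12
  [23] #.### => #  t=2,i=13
  [22] #.##. => .  t=2,i=17
  [21] #.#.# => .  t=5,i=4
  [20] #.#.. => #  t=0,i=2
  [19] #..## => .  t=0,i=4
  [18] #..#. => .  t=0,i=19
  [17] #...# => .  t=4,i=11
  [16] #.... => .  t=0,i=13
  [15] .#### => .  t=0,i=6
  [14] .###. => #  t=2,i=2
  [13] .##.# => .  t=1,i=12
  [12] .##.. => #  t=1,i=2
  [11] .#.## => .  t=2,i=12
  [10] .#.#. => #  t=0,i=1
  [9] .#..# => .  t=0,i=3
  [8] .#... => #  t=1,i=6
  [7] ..### => #  t=0,i=5
  [6] ..##. => #  t=1,i=1
  [5] ..#.# => .  t=0,i=0
  [4] ..#.. => .  t=0,i=17
  [3] ...## => .  t=1,i=0
  [2] ...#. => .  t=0,i=16
  [1] ....# => .  t=0,i=15
  [0] ..... => #  t=0,i=14
  bits 00111111100100000101010111000001 = 1066423745

1066423745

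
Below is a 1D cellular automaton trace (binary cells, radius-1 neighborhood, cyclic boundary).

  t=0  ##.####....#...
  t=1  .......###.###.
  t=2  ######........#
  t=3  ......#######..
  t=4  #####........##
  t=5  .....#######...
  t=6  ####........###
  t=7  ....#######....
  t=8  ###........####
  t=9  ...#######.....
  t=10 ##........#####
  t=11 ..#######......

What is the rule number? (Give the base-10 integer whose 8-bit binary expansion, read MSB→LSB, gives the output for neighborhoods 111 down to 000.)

21

  nb ###: next=.  (t=0,i=4, bit7=0)
  nb ##.: next=.  (t=0,i=1, bit6=0)
  nb #.#: next=.  (t=0,i=2, bit5=0)
  nb #..: next=#  (t=0,i=7, bit4=1)
  nb .##: next=.  (t=0,i=0, bit3=0)
  nb .#.: next=#  (t=0,i=11, bit2=1)
  nb ..#: next=.  (t=0,i=10, bit1=0)
  nb ...: next=#  (t=0,i=8, bit0=1)
  bits 00010101 = 21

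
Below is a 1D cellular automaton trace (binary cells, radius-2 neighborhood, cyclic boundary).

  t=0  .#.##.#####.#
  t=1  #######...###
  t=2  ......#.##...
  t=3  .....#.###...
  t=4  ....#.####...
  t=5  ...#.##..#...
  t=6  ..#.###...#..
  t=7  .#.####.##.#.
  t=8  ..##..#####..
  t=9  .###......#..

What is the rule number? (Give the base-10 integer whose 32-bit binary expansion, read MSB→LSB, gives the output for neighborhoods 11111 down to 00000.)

1021476172

  nb #####: next=.  (t=0,i=8, bit31=0)
  nb ####.: next=.  (t=0,i=9, bit30=0)
  nb ###.#: next=#  (t=0,i=10, bit29=1)
  nb ###..: next=#  (t=1,i=6, bit28=1)
  nb ##.##: next=#  (t=0,i=5, bit27=1)
  nb ##.#.: next=#  (t=0,i=11, bit26=1)
  nb ##..#: next=.  (t=5,i=7, bit25=0)
  nb ##...: next=.  (t=1,i=7, bit24=0)
  nb #.###: next=#  (t=0,i=6, bit23=1)
  nb #.##.: next=#  (t=0,i=3, bit22=1)
  nb #.#.#: next=#  (t=0,i=1, bit21=1)
  nb #.#..: next=.  (t=7,i=11, bit20=0)
  nb #..##: next=.  (t=8,i=5, bit19=0)
  nb #..#.: next=.  (t=5,i=8, bit18=0)
  nb #...#: next=#  (t=1,i=8, bit17=1)
  nb #....: next=.  (t=2,i=11, bit16=0)
  nb .####: next=.  (t=0,i=7, bit15=0)
  nb .###.: next=#  (t=3,i=8, bit14=1)
  nb .##.#: next=#  (t=0,i=4, bit13=1)
  nb .##..: next=#  (t=2,i=9, bit12=1)
  nb .#.##: next=#  (t=0,i=2, bit11=1)
  nb .#.#.: next=#  (t=0,i=0, bit10=1)
  nb .#..#: next=.  (t=7,i=12, bit9=0)
  nb .#...: next=#  (t=5,i=10, bit8=1)
  nb ..###: next=.  (t=1,i=10, bit7=0)
  nb ..##.: next=#  (t=8,i=2, bit6=1)
  nb ..#.#: next=.  (t=2,i=6, bit5=0)
  nb ..#..: next=.  (t=5,i=9, bit4=0)
  nb ...##: next=#  (t=1,i=9, bit3=1)
  nb ...#.: next=#  (t=2,i=5, bit2=1)
  nb ....#: next=.  (t=2,i=4, bit1=0)
  nb .....: next=.  (t=2,i=0, bit0=0)
  bits 00111100111000100111110101001100 = 1021476172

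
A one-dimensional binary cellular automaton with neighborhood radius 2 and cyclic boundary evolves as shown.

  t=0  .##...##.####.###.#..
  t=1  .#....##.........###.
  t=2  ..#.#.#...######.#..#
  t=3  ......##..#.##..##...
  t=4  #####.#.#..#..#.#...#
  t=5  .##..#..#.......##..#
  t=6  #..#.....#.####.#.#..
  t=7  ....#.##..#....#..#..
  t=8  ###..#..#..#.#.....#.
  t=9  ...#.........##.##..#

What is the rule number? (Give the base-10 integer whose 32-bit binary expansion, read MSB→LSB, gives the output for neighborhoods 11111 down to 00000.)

2249206211

  nb #####: next=#  (t=2,i=12, bit31=1)
  nb ####.: next=.  (t=0,i=11, bit30=0)
  nb ###.#: next=.  (t=0,i=12, bit29=0)
  nb ###..: next=.  (t=1,i=19, bit28=0)
  nb ##.##: next=.  (t=0,i=8, bit27=0)
  nb ##.#.: next=#  (t=0,i=17, bit26=1)
  nb ##..#: next=#  (t=1,i=20, bit25=1)
  nb ##...: next=.  (t=0,i=3, bit24=0)
  nb #.###: next=.  (t=0,i=9, bit23=0)
  nb #.##.: next=.  (t=3,i=12, bit22=0)
  nb #.#.#: next=.  (t=2,i=4, bit21=0)
  nb #.#..: next=#  (t=0,i=18, bit20=1)
  nb #..##: next=.  (t=3,i=15, bit19=0)
  nb #..#.: next=.  (t=1,i=0, bit18=0)
  nb #...#: next=.  (t=0,i=4, bit17=0)
  nb #....: next=.  (t=1,i=3, bit16=0)
  nb .####: next=.  (t=0,i=10, bit15=0)
  nb .###.: next=.  (t=0,i=15, bit14=0)
  nb .##.#: next=#  (t=0,i=7, bit13=1)
  nb .##..: next=.  (t=0,i=2, bit12=0)
  nb .#.##: next=#  (t=3,i=11, bit11=1)
  nb .#.#.: next=.  (t=2,i=3, bit10=0)
  nb .#..#: next=.  (t=2,i=0, bit9=0)
  nb .#...: next=#  (t=0,i=19, bit8=1)
  nb ..###: next=#  (t=1,i=17, bit7=1)
  nb ..##.: next=#  (t=0,i=1, bit6=1)
  nb ..#.#: next=.  (t=2,i=2, bit5=0)
  nb ..#..: next=.  (t=1,i=1, bit4=0)
  nb ...##: next=.  (t=0,i=0, bit3=0)
  nb ...#.: next=.  (t=6,i=8, bit2=0)
  nb ....#: next=#  (t=1,i=4, bit1=1)
  nb .....: next=#  (t=1,i=10, bit0=1)
  bits 10000110000100000010100111000011 = 2249206211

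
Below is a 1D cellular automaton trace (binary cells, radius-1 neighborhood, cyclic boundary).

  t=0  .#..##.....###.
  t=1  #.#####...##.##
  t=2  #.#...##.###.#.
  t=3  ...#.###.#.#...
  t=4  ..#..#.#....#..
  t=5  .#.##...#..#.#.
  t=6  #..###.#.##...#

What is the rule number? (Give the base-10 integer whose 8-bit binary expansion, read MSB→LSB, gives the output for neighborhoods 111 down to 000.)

90

  nb ###: next=.  (t=0,i=12, bit7=0)
  nb ##.: next=#  (t=0,i=5, bit6=1)
  nb #.#: next=.  (t=1,i=1, bit5=0)
  nb #..: next=#  (t=0,i=2, bit4=1)
  nb .##: next=#  (t=0,i=4, bit3=1)
  nb .#.: next=.  (t=0,i=1, bit2=0)
  nb ..#: next=#  (t=0,i=0, bit1=1)
  nb ...: next=.  (t=0,i=7, bit0=0)
  bits 01011010 = 90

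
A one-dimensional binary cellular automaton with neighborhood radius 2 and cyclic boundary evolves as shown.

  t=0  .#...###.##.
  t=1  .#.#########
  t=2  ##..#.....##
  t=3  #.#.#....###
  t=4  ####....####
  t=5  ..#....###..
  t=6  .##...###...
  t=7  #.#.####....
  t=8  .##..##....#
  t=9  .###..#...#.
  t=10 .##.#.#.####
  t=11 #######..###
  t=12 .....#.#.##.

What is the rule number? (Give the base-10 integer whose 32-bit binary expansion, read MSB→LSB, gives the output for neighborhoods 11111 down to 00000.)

1851979420

  nb #####: next=.  (t=1,i=5, bit31=0)
  nb ####.: next=#  (t=1,i=10, bit30=1)
  nb ###.#: next=#  (t=0,i=7, bit29=1)
  nb ###..: next=.  (t=2,i=1, bit28=0)
  nb ##.##: next=#  (t=0,i=8, bit27=1)
  nb ##.#.: next=#  (t=1,i=0, bit26=1)
  nb ##..#: next=#  (t=0,i=11, bit25=1)
  nb ##...: next=.  (t=4,i=4, bit24=0)
  nb #.###: next=.  (t=1,i=3, bit23=0)
  nb #.##.: next=#  (t=0,i=9, bit22=1)
  nb #.#.#: next=#  (t=1,i=1, bit21=1)
  nb #.#..: next=.  (t=3,i=4, bit20=0)
  nb #..##: next=.  (t=8,i=4, bit19=0)
  nb #..#.: next=.  (t=0,i=0, bit18=0)
  nb #...#: next=#  (t=0,i=3, bit17=1)
  nb #....: next=.  (t=2,i=6, bit16=0)
  nb .####: next=#  (t=1,i=4, bit15=1)
  nb .###.: next=#  (t=0,i=6, bit14=1)
  nb .##.#: next=#  (t=10,i=2, bit13=1)
  nb .##..: next=#  (t=0,i=10, bit12=1)
  nb .#.##: next=.  (t=1,i=2, bit11=0)
  nb .#.#.: next=#  (t=3,i=3, bit10=1)
  nb .#..#: next=#  (t=9,i=11, bit9=1)
  nb .#...: next=.  (t=0,i=2, bit8=0)
  nb ..###: next=#  (t=0,i=5, bit7=1)
  nb ..##.: next=.  (t=6,i=1, bit6=0)
  nb ..#.#: next=.  (t=7,i=0, bit5=0)
  nb ..#..: next=#  (t=0,i=1, bit4=1)
  nb ...##: next=#  (t=0,i=4, bit3=1)
  nb ...#.: next=#  (t=5,i=1, bit2=1)
  nb ....#: next=.  (t=2,i=8, bit1=0)
  nb .....: next=.  (t=2,i=7, bit0=0)
  bits 01101110011000101111011010011100 = 1851979420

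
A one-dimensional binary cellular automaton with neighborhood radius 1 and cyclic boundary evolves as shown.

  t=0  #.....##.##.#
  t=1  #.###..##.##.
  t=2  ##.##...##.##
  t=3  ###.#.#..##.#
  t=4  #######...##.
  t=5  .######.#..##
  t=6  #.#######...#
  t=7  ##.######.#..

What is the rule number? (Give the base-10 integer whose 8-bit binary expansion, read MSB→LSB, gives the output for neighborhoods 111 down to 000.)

  [7] ### => #  t=1,i=3
  [6] ##. => #  t=0,i=0
  [5] #.# => #  t=0,i=8
  [4] #.. => .  t=0,i=1
  [3] .## => .  t=0,i=6
  [2] .#. => #  t=1,i=0
  [1] ..# => .  t=0,i=5
  [0] ... => #  t=0,i=2
  bits 11100101 = 229

229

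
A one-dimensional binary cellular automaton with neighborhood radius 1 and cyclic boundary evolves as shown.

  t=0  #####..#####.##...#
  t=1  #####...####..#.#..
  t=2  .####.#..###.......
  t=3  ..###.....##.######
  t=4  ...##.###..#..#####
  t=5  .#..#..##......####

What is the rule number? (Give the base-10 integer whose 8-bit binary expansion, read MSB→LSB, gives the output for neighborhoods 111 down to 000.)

  [7] ### => #  t=0,i=0
  [6] ##. => #  t=0,i=4
  [5] #.# => .  t=0,i=12
  [4] #.. => .  t=0,i=5
  [3] .## => .  t=0,i=7
  [2] .#. => .  t=1,i=14
  [1] ..# => .  t=0,i=6
  [0] ... => #  t=0,i=16
  bits 11000001 = 193

193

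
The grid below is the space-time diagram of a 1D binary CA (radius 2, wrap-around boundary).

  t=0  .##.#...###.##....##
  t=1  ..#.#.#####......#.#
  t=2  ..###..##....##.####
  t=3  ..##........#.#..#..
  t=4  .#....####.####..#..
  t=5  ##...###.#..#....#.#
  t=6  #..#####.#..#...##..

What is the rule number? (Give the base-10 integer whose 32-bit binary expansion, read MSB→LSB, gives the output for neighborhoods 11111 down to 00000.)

  nb #####: next=#  (t=1,i=8, bit31=1)
  nb ####.: next=.  (t=1,i=9, bit30=0)
  nb ###.#: next=#  (t=0,i=10, bit29=1)
  nb ###..: next=.  (t=1,i=10, bit28=0)
  nb ##.##: next=.  (t=0,i=0, bit27=0)
  nb ##.#.: next=.  (t=0,i=3, bit26=0)
  nb ##..#: next=.  (t=2,i=0, bit25=0)
  nb ##...: next=.  (t=0,i=14, bit24=0)
  nb #.###: next=.  (t=1,i=6, bit23=0)
  nb #.##.: next=.  (t=0,i=1, bit22=0)
  nb #.#.#: next=#  (t=1,i=4, bit21=1)
  nb #.#..: next=#  (t=0,i=4, bit20=1)
  nb #..##: next=.  (t=2,i=1, bit19=0)
  nb #..#.: next=.  (t=1,i=1, bit18=0)
  nb #...#: next=#  (t=0,i=6, bit17=1)
  nb #....: next=.  (t=0,i=15, bit16=0)
  nb .####: next=#  (t=1,i=7, bit15=1)
  nb .###.: next=#  (t=0,i=9, bit14=1)
  nb .##.#: next=#  (t=0,i=2, bit13=1)
  nb .##..: next=.  (t=0,i=13, bit12=0)
  nb .#.##: next=.  (t=1,i=5, bit11=0)
  nb .#.#.: next=#  (t=1,i=3, bit10=1)
  nb .#..#: next=.  (t=1,i=0, bit9=0)
  nb .#...: next=.  (t=0,i=5, bit8=0)
  nb ..###: next=#  (t=0,i=8, bit7=1)
  nb ..##.: next=.  (t=0,i=18, bit6=0)
  nb ..#.#: next=#  (t=1,i=2, bit5=1)
  nb ..#..: next=#  (t=3,i=17, bit4=1)
  nb ...##: next=#  (t=0,i=7, bit3=1)
  nb ...#.: next=#  (t=1,i=16, bit2=1)
  nb ....#: next=.  (t=0,i=16, bit1=0)
  nb .....: next=#  (t=1,i=13, bit0=1)
  bits 10100000001100101110010010111101 = 2687689917

2687689917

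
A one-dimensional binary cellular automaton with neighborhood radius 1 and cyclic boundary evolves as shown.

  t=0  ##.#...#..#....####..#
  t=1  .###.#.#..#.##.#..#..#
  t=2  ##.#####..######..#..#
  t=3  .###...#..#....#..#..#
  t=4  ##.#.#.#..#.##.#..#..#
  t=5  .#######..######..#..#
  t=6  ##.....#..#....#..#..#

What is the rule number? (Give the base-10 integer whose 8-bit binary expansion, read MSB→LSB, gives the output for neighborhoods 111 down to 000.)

109

  ###|.  b7=0 t=0,i=0
  ##.|#  b6=1 t=0,i=1
  #.#|#  b5=1 t=0,i=2
  #..|.  b4=0 t=0,i=4
  .##|#  b3=1 t=0,i=15
  .#.|#  b2=1 t=0,i=3
  ..#|.  b1=0 t=0,i=6
  ...|#  b0=1 t=0,i=5
  bits 01101101 = 109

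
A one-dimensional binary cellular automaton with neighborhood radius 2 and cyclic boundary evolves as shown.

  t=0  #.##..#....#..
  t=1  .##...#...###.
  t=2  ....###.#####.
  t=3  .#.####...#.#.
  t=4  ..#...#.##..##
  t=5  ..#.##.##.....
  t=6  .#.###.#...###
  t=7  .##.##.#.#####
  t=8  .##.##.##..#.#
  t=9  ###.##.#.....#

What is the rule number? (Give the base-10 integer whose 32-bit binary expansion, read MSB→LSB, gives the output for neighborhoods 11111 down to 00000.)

2960288413

  #####|#  b31=1 t=2,i=10
  ####.|.  b30=0 t=2,i=11
  ###.#|#  b29=1 t=2,i=6
  ###..|#  b28=1 t=1,i=12
  ##.##|.  b27=0 t=2,i=7
  ##.#.|.  b26=0 t=6,i=0
  ##..#|.  b25=0 t=0,i=4
  ##...|.  b24=0 t=1,i=3
  #.###|.  b23=0 t=2,i=8
  #.##.|#  b22=1 t=0,i=2
  #.#.#|#  b21=1 t=6,i=1
  #.#..|#  b20=1 t=3,i=12
  #..##|.  b19=0 t=1,i=0
  #..#.|.  b18=0 t=0,i=5
  #...#|#  b17=1 t=1,i=4
  #....|.  b16=0 t=0,i=8
  .####|.  b15=0 t=2,i=9
  .###.|#  b14=1 t=1,i=11
  .##.#|#  b13=1 t=5,i=5
  .##..|.  b12=0 t=0,i=3
  .#.##|#  b11=1 t=0,i=1
  .#.#.|.  b10=0 t=3,i=11
  .#..#|#  b9=1 t=0,i=12
  .#...|.  b8=0 t=0,i=7
  ..###|#  b7=1 t=1,i=10
  ..##.|.  b6=0 t=1,i=1
  ..#.#|.  b5=0 t=0,i=0
  ..#..|#  b4=1 t=0,i=6
  ...##|#  b3=1 t=1,i=9
  ...#.|#  b2=1 t=0,i=10
  ....#|.  b1=0 t=0,i=9
  .....|#  b0=1 t=2,i=1
  bits 10110000011100100110101010011101 = 2960288413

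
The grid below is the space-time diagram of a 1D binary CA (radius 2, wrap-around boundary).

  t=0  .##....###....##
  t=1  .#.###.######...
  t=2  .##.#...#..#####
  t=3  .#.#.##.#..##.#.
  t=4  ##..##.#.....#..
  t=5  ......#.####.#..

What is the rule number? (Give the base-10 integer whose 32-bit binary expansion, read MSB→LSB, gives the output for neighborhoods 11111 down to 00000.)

  nb #####: next=.  (t=1,i=9, bit31=0)
  nb ####.: next=#  (t=1,i=11, bit30=1)
  nb ###.#: next=.  (t=1,i=5, bit29=0)
  nb ###..: next=#  (t=0,i=9, bit28=1)
  nb ##.##: next=.  (t=0,i=0, bit27=0)
  nb ##.#.: next=#  (t=2,i=3, bit26=1)
  nb ##..#: next=.  (t=4,i=2, bit25=0)
  nb ##...: next=#  (t=0,i=3, bit24=1)
  nb #.###: next=.  (t=1,i=3, bit23=0)
  nb #.##.: next=#  (t=0,i=1, bit22=1)
  nb #.#.#: next=.  (t=3,i=3, bit21=0)
  nb #.#..: next=.  (t=2,i=4, bit20=0)
  nb #..##: next=.  (t=2,i=10, bit19=0)
  nb #..#.: next=#  (t=3,i=0, bit18=1)
  nb #...#: next=#  (t=2,i=6, bit17=1)
  nb #....: next=#  (t=0,i=4, bit16=1)
  nb .####: next=#  (t=1,i=8, bit15=1)
  nb .###.: next=#  (t=0,i=8, bit14=1)
  nb .##.#: next=.  (t=0,i=15, bit13=0)
  nb .##..: next=.  (t=0,i=2, bit12=0)
  nb .#.##: next=#  (t=1,i=2, bit11=1)
  nb .#.#.: next=.  (t=3,i=2, bit10=0)
  nb .#..#: next=.  (t=2,i=9, bit9=0)
  nb .#...: next=#  (t=2,i=5, bit8=1)
  nb ..###: next=#  (t=0,i=7, bit7=1)
  nb ..##.: next=.  (t=0,i=14, bit6=0)
  nb ..#.#: next=#  (t=1,i=1, bit5=1)
  nb ..#..: next=#  (t=2,i=8, bit4=1)
  nb ...##: next=.  (t=0,i=6, bit3=0)
  nb ...#.: next=.  (t=1,i=0, bit2=0)
  nb ....#: next=#  (t=0,i=5, bit1=1)
  nb .....: next=#  (t=4,i=10, bit0=1)
  bits 01010101010001111100100110110011 = 1430768051

1430768051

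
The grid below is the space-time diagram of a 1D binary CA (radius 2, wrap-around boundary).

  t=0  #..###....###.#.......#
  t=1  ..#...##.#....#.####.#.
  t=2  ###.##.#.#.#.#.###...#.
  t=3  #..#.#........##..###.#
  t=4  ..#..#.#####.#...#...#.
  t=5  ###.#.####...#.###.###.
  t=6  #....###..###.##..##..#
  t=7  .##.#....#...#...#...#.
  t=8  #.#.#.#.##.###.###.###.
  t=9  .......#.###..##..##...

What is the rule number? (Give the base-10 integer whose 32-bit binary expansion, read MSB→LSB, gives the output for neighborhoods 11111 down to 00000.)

  [31] ##### => #  t=4,i=9
  [30] ####. => .  t=1,i=18
  [29] ###.# => .  t=0,i=12
  [28] ###.. => .  t=0,i=5
  [27] ##.## => #  t=2,i=3
  [26] ##.#. => .  t=0,i=13
  [25] ##..# => .  t=0,i=1
  [24] ##... => #  t=0,i=6
  [23] #.### => #  t=1,i=16
  [22] #.##. => .  t=2,i=4
  [21] #.#.# => .  t=2,i=7
  [20] #.#.. => #  t=0,i=14
  [19] #..## => #  t=0,i=2
  [18] #..#. => #  t=3,i=2
  [17] #...# => #  t=1,i=0
  [16] #.... => #  t=0,i=7
  [15] .#### => #  t=1,i=17
  [14] .###. => .  t=0,i=4
  [13] .##.# => #  t=1,i=7
  [12] .##.. => .  t=0,i=0
  [11] .#.## => #  t=1,i=15
  [10] .#.#. => .  t=2,i=8
  [9] .#..# => .  t=4,i=3
  [8] .#... => .  t=0,i=15
  [7] ..### => .  t=0,i=3
  [6] ..##. => .  t=0,i=22
  [5] ..#.# => .  t=1,i=14
  [4] ..#.. => #  t=1,i=2
  [3] ...## => #  t=0,i=9
  [2] ...#. => #  t=1,i=1
  [1] ....# => .  t=0,i=8
  [0] ..... => #  t=0,i=17
  bits 10001001100111111010100000011101 = 2308941853

2308941853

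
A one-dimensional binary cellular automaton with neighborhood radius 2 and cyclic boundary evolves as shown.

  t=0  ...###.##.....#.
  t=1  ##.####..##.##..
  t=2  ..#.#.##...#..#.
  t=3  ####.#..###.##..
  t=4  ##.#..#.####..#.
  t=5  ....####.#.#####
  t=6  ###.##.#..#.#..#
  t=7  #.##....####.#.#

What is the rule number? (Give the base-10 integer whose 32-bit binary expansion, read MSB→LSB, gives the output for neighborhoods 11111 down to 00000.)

  #####|.  b31=0 t=5,i=13
  ####.|.  b30=0 t=1,i=5
  ###.#|#  b29=1 t=0,i=5
  ###..|#  b28=1 t=1,i=6
  ##.##|#  b27=1 t=0,i=6
  ##.#.|.  b26=0 t=3,i=4
  ##..#|#  b25=1 t=1,i=7
  ##...|#  b24=1 t=0,i=9
  #.###|.  b23=0 t=1,i=3
  #.##.|.  b22=0 t=0,i=7
  #.#.#|.  b21=0 t=2,i=4
  #.#..|.  b20=0 t=3,i=5
  #..##|.  b19=0 t=1,i=8
  #..#.|#  b18=1 t=2,i=13
  #...#|#  b17=1 t=2,i=0
  #....|#  b16=1 t=0,i=0
  .####|#  b15=1 t=1,i=4
  .###.|#  b14=1 t=0,i=4
  .##.#|.  b13=0 t=1,i=1
  .##..|.  b12=0 t=0,i=8
  .#.##|#  b11=1 t=2,i=5
  .#.#.|#  b10=1 t=2,i=3
  .#..#|#  b9=1 t=2,i=12
  .#...|.  b8=0 t=0,i=15
  ..###|#  b7=1 t=0,i=3
  ..##.|.  b6=0 t=1,i=0
  ..#.#|#  b5=1 t=2,i=2
  ..#..|.  b4=0 t=0,i=14
  ...##|.  b3=0 t=0,i=2
  ...#.|#  b2=1 t=0,i=13
  ....#|#  b1=1 t=0,i=1
  .....|.  b0=0 t=0,i=11
  bits 00111011000001111100111010100110 = 990367398

990367398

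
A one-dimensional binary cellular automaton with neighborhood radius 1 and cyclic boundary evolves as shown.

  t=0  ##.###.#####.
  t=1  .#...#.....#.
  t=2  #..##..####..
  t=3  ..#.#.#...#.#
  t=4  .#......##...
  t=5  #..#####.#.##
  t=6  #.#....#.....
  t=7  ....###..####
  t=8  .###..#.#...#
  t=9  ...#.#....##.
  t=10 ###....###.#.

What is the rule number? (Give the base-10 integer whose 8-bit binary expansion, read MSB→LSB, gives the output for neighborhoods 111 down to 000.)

67

  nb ###: next=.  (t=0,i=4, bit7=0)
  nb ##.: next=#  (t=0,i=1, bit6=1)
  nb #.#: next=.  (t=0,i=2, bit5=0)
  nb #..: next=.  (t=1,i=2, bit4=0)
  nb .##: next=.  (t=0,i=0, bit3=0)
  nb .#.: next=.  (t=1,i=1, bit2=0)
  nb ..#: next=#  (t=1,i=0, bit1=1)
  nb ...: next=#  (t=1,i=3, bit0=1)
  bits 01000011 = 67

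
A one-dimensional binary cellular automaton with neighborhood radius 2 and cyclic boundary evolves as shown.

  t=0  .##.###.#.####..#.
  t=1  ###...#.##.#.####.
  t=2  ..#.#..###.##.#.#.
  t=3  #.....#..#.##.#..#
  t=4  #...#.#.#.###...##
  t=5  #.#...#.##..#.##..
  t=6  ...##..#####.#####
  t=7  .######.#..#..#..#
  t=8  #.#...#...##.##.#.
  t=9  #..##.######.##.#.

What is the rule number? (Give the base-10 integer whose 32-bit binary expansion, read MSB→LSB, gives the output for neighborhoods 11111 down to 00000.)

  nb #####: next=.  (t=6,i=9, bit31=0)
  nb ####.: next=.  (t=0,i=12, bit30=0)
  nb ###.#: next=#  (t=0,i=6, bit29=1)
  nb ###..: next=#  (t=0,i=13, bit28=1)
  nb ##.##: next=.  (t=0,i=3, bit27=0)
  nb ##.#.: next=.  (t=0,i=7, bit26=0)
  nb ##..#: next=#  (t=0,i=14, bit25=1)
  nb ##...: next=.  (t=1,i=3, bit24=0)
  nb #.###: next=.  (t=0,i=4, bit23=0)
  nb #.##.: next=#  (t=1,i=8, bit22=1)
  nb #.#.#: next=#  (t=0,i=8, bit21=1)
  nb #.#..: next=.  (t=2,i=4, bit20=0)
  nb #..##: next=#  (t=0,i=0, bit19=1)
  nb #..#.: next=#  (t=0,i=15, bit18=1)
  nb #...#: next=#  (t=1,i=4, bit17=1)
  nb #....: next=.  (t=3,i=2, bit16=0)
  nb .####: next=#  (t=0,i=11, bit15=1)
  nb .###.: next=.  (t=0,i=5, bit14=0)
  nb .##.#: next=#  (t=0,i=2, bit13=1)
  nb .##..: next=#  (t=3,i=0, bit12=1)
  nb .#.##: next=#  (t=0,i=9, bit11=1)
  nb .#.#.: next=.  (t=2,i=3, bit10=0)
  nb .#..#: next=.  (t=0,i=17, bit9=0)
  nb .#...: next=#  (t=2,i=17, bit8=1)
  nb ..###: next=.  (t=2,i=7, bit7=0)
  nb ..##.: next=#  (t=0,i=1, bit6=1)
  nb ..#.#: next=.  (t=1,i=6, bit5=0)
  nb ..#..: next=#  (t=0,i=16, bit4=1)
  nb ...##: next=#  (t=4,i=15, bit3=1)
  nb ...#.: next=.  (t=1,i=5, bit2=0)
  nb ....#: next=#  (t=3,i=4, bit1=1)
  nb .....: next=.  (t=3,i=3, bit0=0)
  bits 00110010011011101011100101011010 = 846117210

846117210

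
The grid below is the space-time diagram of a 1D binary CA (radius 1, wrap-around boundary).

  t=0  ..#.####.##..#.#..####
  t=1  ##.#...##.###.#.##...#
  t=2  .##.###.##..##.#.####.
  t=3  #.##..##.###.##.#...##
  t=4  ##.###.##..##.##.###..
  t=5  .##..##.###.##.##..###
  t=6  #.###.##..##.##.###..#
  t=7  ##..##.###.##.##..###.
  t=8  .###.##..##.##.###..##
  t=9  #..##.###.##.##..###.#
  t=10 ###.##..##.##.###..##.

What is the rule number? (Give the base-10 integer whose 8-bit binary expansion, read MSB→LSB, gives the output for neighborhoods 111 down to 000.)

115

  ### -> .   bit 7 = 0  t=0,i=5
  ##. -> #   bit 6 = 1  t=0,i=7
  #.# -> #   bit 5 = 1  t=0,i=3
  #.. -> #   bit 4 = 1  t=0,i=0
  .## -> .   bit 3 = 0  t=0,i=4
  .#. -> .   bit 2 = 0  t=0,i=2
  ..# -> #   bit 1 = 1  t=0,i=1
  ... -> #   bit 0 = 1  t=1,i=5
  bits 01110011 = 115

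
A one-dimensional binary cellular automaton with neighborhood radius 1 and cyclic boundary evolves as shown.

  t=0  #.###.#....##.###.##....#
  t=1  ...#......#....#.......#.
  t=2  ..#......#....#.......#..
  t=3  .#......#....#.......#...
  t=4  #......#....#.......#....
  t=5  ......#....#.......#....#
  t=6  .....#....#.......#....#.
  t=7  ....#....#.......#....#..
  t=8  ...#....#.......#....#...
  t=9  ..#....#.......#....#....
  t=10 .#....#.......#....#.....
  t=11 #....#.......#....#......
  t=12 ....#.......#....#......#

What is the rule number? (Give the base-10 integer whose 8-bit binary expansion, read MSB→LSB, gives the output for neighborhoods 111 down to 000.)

130

  nb ###: next=#  (t=0,i=3, bit7=1)
  nb ##.: next=.  (t=0,i=0, bit6=0)
  nb #.#: next=.  (t=0,i=1, bit5=0)
  nb #..: next=.  (t=0,i=7, bit4=0)
  nb .##: next=.  (t=0,i=2, bit3=0)
  nb .#.: next=.  (t=0,i=6, bit2=0)
  nb ..#: next=#  (t=0,i=10, bit1=1)
  nb ...: next=.  (t=0,i=8, bit0=0)
  bits 10000010 = 130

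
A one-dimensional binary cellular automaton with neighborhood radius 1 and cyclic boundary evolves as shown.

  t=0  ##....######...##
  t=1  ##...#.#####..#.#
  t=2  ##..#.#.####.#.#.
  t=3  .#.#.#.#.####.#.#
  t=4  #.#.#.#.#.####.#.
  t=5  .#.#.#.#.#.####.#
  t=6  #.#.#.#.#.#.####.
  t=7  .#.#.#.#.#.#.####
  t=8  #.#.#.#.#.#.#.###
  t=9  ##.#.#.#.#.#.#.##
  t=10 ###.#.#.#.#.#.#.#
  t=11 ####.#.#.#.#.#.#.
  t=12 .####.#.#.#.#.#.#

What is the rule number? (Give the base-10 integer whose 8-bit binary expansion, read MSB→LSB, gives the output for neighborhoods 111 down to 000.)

226

  [7] ### => #  t=0,i=0
  [6] ##. => #  t=0,i=1
  [5] #.# => #  t=1,i=6
  [4] #.. => .  t=0,i=2
  [3] .## => .  t=0,i=6
  [2] .#. => .  t=1,i=5
  [1] ..# => #  t=0,i=5
  [0] ... => .  t=0,i=3
  bits 11100010 = 226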